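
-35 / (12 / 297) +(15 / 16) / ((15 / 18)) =-6921 / 8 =-865.12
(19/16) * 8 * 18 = 171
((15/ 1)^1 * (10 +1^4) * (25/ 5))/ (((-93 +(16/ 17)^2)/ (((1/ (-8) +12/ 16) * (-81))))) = 96562125/ 212968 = 453.41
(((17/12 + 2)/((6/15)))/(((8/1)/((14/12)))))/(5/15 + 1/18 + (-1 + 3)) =0.52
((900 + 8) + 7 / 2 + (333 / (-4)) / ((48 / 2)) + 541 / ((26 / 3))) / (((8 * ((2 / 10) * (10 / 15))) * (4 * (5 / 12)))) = 3633381 / 6656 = 545.88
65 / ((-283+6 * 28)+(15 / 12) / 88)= -4576 / 8095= -0.57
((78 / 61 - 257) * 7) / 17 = -109193 / 1037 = -105.30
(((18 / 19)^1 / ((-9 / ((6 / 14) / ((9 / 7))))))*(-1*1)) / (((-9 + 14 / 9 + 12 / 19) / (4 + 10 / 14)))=-198 / 8155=-0.02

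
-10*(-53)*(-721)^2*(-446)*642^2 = -50646718741515120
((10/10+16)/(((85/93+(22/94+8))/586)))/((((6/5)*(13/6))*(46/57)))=6205006035/11955814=518.99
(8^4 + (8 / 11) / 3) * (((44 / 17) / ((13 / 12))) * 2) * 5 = 21628160 / 221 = 97864.98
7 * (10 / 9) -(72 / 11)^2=-38186 / 1089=-35.07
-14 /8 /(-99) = 7 /396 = 0.02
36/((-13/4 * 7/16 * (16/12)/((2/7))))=-3456/637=-5.43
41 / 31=1.32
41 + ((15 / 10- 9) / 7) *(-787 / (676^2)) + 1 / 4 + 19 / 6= 852524143 / 19192992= 44.42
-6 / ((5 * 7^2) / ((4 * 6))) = -144 / 245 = -0.59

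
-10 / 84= -5 / 42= -0.12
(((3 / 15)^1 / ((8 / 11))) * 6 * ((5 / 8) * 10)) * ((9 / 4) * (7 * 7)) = 72765 / 64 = 1136.95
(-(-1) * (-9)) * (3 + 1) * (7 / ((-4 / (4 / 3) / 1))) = 84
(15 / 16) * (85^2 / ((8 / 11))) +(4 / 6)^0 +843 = 1300157 / 128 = 10157.48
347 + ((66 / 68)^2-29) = 368697 / 1156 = 318.94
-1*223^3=-11089567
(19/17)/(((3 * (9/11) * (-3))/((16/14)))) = -1672/9639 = -0.17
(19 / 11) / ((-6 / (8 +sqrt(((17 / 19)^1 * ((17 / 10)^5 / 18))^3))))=-2.47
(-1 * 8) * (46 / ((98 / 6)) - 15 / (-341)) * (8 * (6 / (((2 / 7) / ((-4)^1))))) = 15377.05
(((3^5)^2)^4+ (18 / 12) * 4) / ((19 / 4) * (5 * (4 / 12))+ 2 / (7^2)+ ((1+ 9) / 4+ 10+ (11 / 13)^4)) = 204174228907561466870155476 / 352169177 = 579761779968499250.21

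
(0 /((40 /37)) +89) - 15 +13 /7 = 75.86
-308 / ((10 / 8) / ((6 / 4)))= -1848 / 5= -369.60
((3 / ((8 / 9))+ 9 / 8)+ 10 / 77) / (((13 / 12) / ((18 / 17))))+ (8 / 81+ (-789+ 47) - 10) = -1030166044 / 1378377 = -747.38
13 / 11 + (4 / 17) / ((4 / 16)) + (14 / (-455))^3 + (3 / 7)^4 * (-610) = -2275676239521 / 123303054875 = -18.46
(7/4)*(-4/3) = -2.33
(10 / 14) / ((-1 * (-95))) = 1 / 133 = 0.01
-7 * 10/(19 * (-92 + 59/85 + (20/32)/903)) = 42982800/1065235741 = 0.04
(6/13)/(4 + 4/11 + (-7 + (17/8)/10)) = -1760/9243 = -0.19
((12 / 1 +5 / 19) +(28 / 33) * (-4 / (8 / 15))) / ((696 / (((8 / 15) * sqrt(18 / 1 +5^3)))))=137 * sqrt(143) / 30305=0.05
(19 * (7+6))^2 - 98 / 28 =122011 / 2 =61005.50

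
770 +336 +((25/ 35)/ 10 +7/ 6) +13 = 23525/ 21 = 1120.24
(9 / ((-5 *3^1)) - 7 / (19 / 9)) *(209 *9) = -36828 / 5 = -7365.60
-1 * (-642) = 642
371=371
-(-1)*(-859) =-859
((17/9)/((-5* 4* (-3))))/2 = 17/1080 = 0.02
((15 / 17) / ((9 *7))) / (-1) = -5 / 357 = -0.01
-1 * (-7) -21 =-14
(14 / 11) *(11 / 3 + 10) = 574 / 33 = 17.39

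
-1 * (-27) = 27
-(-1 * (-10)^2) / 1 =100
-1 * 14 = -14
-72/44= -18/11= -1.64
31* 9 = 279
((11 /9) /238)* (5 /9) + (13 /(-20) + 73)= 13948183 /192780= 72.35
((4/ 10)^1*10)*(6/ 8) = 3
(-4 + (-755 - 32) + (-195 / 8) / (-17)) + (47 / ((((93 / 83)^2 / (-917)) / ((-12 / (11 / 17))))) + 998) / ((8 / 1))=78915.37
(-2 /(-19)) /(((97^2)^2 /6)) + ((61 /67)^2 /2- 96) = -1443485242162877 /15101501811542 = -95.59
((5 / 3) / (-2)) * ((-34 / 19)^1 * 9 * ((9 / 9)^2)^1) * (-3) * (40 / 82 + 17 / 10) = -137241 / 1558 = -88.09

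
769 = 769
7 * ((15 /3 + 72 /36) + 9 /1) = 112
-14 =-14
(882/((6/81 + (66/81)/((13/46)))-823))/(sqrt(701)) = -103194 * sqrt(701)/67257445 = -0.04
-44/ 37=-1.19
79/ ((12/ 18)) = 118.50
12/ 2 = 6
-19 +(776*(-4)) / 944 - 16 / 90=-59647 / 2655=-22.47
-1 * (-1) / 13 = 0.08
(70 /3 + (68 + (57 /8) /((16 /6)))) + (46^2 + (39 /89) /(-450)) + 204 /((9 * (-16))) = 943508609 /427200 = 2208.59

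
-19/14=-1.36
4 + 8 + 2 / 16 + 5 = 137 / 8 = 17.12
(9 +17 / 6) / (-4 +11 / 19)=-1349 / 390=-3.46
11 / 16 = 0.69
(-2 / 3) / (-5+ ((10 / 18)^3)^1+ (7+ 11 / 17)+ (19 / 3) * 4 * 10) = -4131 / 1587245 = -0.00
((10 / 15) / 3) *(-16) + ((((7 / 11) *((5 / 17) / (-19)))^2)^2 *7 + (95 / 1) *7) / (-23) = -1071062281300400176 / 32987634609375567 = -32.47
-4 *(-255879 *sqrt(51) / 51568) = 255879 *sqrt(51) / 12892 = 141.74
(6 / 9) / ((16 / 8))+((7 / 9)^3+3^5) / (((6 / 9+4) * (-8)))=-84209 / 13608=-6.19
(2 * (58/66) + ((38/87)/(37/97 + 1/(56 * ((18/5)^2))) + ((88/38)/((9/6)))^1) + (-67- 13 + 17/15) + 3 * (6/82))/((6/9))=-2272678741877/20418084665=-111.31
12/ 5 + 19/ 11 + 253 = 14142/ 55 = 257.13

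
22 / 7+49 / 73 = 1949 / 511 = 3.81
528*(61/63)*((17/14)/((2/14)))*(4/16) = 22814/21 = 1086.38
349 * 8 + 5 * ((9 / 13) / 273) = 3302951 / 1183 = 2792.01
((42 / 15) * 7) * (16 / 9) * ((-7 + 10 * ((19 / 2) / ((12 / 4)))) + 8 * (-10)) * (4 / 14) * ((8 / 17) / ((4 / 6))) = -297472 / 765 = -388.85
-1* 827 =-827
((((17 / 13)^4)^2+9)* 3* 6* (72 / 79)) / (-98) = -9277632386640 / 3157693620991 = -2.94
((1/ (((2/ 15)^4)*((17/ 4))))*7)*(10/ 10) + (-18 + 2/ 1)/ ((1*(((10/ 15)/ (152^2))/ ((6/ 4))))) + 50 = -56200817/ 68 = -826482.60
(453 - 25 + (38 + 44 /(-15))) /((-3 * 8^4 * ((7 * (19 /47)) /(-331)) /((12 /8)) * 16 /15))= 54029461 /8716288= 6.20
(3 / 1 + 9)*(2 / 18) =4 / 3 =1.33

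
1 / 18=0.06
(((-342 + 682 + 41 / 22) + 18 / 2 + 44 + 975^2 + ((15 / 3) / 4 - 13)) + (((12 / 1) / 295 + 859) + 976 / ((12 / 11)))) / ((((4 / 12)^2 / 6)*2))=333904907781 / 12980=25724569.17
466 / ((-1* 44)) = -233 / 22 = -10.59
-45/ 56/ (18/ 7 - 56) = 45/ 2992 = 0.02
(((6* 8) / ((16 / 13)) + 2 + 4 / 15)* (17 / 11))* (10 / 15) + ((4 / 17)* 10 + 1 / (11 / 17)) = 390587 / 8415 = 46.42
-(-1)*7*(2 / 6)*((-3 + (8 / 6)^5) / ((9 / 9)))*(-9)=-25.49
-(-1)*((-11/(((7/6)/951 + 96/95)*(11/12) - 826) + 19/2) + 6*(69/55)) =10060196280797/590366148790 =17.04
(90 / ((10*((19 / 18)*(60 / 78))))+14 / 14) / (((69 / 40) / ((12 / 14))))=2624 / 437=6.00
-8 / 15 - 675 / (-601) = 5317 / 9015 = 0.59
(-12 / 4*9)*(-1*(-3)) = -81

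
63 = 63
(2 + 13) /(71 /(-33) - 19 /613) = -6.87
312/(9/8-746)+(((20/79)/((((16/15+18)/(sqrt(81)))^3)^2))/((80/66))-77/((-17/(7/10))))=2.75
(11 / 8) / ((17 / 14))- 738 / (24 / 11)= -337.12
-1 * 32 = -32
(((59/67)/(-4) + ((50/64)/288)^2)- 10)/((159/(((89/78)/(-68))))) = 5176147780069/4799106354511872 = 0.00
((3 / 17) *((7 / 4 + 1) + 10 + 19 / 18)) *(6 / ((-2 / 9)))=-4473 / 68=-65.78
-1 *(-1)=1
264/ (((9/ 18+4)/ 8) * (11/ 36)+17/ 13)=219648/ 1231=178.43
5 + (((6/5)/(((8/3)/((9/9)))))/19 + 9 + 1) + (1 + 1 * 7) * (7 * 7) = 154669/380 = 407.02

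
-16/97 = -0.16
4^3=64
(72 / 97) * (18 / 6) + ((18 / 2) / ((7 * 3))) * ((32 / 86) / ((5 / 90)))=148824 / 29197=5.10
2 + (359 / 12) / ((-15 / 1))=1 / 180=0.01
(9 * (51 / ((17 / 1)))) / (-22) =-27 / 22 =-1.23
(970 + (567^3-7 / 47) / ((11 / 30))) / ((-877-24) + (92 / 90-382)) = -11565959044950 / 29825213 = -387791.33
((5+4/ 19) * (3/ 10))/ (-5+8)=99/ 190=0.52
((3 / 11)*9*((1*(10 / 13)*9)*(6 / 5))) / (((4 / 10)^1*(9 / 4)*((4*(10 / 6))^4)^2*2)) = 531441 / 183040000000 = 0.00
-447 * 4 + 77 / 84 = -21445 / 12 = -1787.08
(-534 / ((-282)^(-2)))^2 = 1803345528545856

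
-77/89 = -0.87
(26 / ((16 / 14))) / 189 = 13 / 108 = 0.12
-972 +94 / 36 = -969.39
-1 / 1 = -1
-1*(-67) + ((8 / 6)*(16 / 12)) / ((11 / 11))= 619 / 9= 68.78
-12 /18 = -2 /3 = -0.67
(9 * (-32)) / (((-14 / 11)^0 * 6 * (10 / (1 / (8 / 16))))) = -48 / 5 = -9.60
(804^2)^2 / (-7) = -417853645056 / 7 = -59693377865.14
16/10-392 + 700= 1548/5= 309.60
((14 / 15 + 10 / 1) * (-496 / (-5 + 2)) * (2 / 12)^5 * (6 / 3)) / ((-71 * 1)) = -5084 / 776385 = -0.01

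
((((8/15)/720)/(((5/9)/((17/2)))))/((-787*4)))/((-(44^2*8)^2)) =17/1132704595968000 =0.00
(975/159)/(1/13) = 4225/53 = 79.72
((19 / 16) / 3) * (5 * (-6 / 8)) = -95 / 64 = -1.48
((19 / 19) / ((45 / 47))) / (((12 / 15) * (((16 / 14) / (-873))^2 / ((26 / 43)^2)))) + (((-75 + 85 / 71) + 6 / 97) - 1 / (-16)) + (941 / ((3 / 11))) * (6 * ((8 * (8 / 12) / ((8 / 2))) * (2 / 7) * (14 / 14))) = 4900392764864489 / 17114580672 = 286328.53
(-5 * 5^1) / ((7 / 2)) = -50 / 7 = -7.14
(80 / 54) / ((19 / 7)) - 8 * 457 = -1875248 / 513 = -3655.45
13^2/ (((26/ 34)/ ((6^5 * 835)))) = 1434944160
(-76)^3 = -438976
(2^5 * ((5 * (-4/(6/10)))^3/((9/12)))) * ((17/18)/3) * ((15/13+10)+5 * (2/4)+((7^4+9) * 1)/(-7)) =32735200000000/199017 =164484441.03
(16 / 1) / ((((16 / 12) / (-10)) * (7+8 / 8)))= -15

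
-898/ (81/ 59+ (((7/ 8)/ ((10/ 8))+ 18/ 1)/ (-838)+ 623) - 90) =-443989160/ 264193607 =-1.68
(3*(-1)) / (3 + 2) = -3 / 5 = -0.60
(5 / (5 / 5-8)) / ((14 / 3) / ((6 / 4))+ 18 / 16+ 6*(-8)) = 360 / 22057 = 0.02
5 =5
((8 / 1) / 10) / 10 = 2 / 25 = 0.08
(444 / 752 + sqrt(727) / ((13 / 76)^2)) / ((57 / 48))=444 / 893 + 4864 * sqrt(727) / 169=776.52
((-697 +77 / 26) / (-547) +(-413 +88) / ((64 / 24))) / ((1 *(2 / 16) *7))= -6861045 / 49777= -137.84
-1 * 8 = -8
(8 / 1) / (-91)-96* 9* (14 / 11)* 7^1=-7705240 / 1001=-7697.54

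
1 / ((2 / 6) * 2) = 3 / 2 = 1.50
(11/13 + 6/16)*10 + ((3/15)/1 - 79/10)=1173/260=4.51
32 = 32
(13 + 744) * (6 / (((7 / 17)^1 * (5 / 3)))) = 231642 / 35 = 6618.34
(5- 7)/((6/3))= -1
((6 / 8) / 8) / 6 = 1 / 64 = 0.02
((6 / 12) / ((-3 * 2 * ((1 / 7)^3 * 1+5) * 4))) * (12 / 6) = -343 / 41184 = -0.01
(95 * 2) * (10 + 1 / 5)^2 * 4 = 395352 / 5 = 79070.40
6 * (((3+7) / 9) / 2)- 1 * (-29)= 97 / 3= 32.33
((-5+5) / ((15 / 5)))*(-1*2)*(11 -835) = 0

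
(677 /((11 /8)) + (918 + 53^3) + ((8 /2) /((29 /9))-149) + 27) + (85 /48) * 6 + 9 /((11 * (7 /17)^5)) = 6444285916253 /42891464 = 150246.35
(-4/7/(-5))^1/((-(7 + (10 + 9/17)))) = -34/5215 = -0.01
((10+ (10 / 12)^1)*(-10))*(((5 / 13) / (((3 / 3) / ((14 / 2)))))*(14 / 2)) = -6125 / 3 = -2041.67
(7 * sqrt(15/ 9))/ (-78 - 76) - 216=-216 - sqrt(15)/ 66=-216.06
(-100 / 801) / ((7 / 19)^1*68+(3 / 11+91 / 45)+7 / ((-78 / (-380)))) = -679250 / 334337489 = -0.00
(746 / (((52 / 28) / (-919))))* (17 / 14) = -5827379 / 13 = -448259.92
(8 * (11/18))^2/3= 1936/243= 7.97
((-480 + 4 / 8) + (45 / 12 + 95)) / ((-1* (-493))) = -1523 / 1972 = -0.77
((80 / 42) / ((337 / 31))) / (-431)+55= 55.00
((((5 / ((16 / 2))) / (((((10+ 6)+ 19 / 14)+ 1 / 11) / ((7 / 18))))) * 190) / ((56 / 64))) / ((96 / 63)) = 256025 / 128976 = 1.99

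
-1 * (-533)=533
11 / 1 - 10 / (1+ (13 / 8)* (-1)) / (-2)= 3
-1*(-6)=6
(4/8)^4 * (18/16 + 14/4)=37/128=0.29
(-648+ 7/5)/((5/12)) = -38796/25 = -1551.84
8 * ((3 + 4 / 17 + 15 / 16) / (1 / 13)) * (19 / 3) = 2748.48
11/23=0.48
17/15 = 1.13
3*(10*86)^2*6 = 13312800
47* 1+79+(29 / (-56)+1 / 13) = 91407 / 728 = 125.56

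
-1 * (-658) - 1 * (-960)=1618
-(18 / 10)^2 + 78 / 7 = 1383 / 175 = 7.90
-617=-617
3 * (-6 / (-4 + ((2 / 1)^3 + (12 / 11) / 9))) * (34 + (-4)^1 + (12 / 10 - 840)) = 3532.55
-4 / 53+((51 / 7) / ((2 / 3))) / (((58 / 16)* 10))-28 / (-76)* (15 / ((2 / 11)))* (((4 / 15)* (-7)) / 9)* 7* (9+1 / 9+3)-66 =-49692602798 / 82790505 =-600.22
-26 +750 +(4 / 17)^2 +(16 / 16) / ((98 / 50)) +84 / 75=256910833 / 354025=725.69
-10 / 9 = -1.11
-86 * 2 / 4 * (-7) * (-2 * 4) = -2408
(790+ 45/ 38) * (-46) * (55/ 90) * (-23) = 174948235/ 342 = 511544.55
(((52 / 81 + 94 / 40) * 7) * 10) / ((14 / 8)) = 9694 / 81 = 119.68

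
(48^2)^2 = 5308416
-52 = -52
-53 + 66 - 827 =-814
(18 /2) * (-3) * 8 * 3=-648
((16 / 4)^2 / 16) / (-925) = -1 / 925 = -0.00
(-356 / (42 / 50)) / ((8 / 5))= -11125 / 42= -264.88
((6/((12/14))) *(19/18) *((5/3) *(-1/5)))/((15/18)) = -133/45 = -2.96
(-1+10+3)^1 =12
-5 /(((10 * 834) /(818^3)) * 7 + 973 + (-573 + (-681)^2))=-0.00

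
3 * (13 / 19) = 39 / 19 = 2.05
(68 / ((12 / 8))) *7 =952 / 3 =317.33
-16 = -16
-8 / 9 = -0.89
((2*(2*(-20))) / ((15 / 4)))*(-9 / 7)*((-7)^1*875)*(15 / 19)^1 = -2520000 / 19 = -132631.58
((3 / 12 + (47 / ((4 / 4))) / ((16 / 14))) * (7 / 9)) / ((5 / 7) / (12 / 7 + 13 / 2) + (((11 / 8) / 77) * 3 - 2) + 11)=373037 / 105957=3.52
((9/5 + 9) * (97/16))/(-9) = -291/40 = -7.28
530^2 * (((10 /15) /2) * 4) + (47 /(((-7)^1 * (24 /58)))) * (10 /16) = 83893195 /224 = 374523.19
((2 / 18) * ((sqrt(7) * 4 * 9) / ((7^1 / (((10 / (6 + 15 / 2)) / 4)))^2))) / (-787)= -100 * sqrt(7) / 28112427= -0.00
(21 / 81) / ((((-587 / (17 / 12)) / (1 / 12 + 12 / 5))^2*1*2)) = 0.00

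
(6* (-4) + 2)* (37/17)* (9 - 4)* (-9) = 36630/17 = 2154.71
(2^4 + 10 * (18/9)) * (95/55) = 684/11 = 62.18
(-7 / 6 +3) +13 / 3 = 37 / 6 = 6.17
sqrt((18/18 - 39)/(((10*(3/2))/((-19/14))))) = 19*sqrt(105)/105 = 1.85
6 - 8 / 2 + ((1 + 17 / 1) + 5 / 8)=165 / 8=20.62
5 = 5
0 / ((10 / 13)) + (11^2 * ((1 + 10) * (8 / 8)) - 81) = 1250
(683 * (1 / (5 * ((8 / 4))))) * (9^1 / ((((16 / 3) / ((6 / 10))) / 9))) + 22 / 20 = 498787 / 800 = 623.48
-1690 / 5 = -338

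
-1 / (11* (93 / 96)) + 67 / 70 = 20607 / 23870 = 0.86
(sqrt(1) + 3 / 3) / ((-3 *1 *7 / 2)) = -4 / 21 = -0.19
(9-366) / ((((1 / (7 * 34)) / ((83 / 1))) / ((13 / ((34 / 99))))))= -266945679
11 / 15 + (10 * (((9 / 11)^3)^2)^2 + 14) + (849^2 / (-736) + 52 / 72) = -962.99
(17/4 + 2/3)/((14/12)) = 59/14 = 4.21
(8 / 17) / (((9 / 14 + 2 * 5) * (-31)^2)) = 112 / 2434213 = 0.00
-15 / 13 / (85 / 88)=-264 / 221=-1.19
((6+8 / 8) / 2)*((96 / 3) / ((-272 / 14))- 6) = -455 / 17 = -26.76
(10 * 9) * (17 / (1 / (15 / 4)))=11475 / 2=5737.50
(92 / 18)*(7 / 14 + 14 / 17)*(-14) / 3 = -1610 / 51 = -31.57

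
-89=-89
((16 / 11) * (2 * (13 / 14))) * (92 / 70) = 9568 / 2695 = 3.55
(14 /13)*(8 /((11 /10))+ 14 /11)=1316 /143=9.20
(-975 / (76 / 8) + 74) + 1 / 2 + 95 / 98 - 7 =-31805 / 931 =-34.16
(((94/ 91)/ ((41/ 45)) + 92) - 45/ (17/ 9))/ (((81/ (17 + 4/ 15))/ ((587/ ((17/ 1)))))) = 95479742941/ 187154955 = 510.16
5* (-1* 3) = -15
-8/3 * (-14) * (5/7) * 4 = 320/3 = 106.67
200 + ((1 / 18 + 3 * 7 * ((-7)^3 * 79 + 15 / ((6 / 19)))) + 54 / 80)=-204421957 / 360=-567838.77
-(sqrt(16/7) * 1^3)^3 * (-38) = 2432 * sqrt(7)/49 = 131.32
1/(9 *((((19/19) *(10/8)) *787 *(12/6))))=2/35415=0.00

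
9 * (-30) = -270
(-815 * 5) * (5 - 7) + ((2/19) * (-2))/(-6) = 464552/57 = 8150.04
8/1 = 8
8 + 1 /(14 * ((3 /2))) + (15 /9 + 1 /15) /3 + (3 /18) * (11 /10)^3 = 1114751 /126000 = 8.85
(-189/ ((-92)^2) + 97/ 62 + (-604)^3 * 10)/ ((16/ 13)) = -7516082117870495/ 4198144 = -1790334518.75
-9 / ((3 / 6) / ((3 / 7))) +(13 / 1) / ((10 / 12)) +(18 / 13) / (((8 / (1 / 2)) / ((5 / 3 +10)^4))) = 52780211 / 32760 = 1611.12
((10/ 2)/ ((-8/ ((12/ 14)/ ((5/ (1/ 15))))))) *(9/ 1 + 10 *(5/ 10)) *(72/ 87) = -12/ 145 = -0.08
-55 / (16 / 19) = -1045 / 16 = -65.31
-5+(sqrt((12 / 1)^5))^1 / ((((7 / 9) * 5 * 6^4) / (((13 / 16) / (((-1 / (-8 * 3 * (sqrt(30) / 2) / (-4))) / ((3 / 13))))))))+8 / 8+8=4-27 * sqrt(10) / 280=3.70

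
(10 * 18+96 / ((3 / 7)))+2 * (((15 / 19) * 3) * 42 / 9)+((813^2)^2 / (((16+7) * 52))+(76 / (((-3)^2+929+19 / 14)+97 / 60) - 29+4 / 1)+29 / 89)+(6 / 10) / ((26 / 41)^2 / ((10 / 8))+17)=1848135547770419287293821 / 5059438723237132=365284698.34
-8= -8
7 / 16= 0.44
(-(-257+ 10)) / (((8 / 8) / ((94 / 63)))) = 23218 / 63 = 368.54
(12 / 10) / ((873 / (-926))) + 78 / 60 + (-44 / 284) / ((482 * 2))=0.03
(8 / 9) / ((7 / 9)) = 8 / 7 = 1.14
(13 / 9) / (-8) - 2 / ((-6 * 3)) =-5 / 72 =-0.07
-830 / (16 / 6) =-311.25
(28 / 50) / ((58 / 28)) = 0.27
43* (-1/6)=-43/6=-7.17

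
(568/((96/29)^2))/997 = 59711/1148544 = 0.05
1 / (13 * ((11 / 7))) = 7 / 143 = 0.05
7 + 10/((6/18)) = 37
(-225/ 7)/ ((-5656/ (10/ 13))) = 1125/ 257348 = 0.00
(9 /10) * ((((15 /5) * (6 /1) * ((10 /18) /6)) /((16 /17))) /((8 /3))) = 153 /256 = 0.60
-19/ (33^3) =-19/ 35937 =-0.00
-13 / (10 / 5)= -13 / 2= -6.50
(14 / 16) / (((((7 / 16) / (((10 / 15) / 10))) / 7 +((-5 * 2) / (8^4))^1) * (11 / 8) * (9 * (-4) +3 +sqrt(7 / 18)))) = -774144 / 37524425 - 43008 * sqrt(14) / 412768675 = -0.02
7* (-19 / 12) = -11.08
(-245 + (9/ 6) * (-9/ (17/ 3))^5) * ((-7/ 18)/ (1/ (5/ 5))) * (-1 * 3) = -5171436557/ 17038284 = -303.52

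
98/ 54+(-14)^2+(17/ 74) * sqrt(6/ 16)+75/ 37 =17 * sqrt(6)/ 296+199642/ 999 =199.98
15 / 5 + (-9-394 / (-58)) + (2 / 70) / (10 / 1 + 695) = 567554 / 715575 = 0.79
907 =907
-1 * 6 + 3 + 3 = 0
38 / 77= 0.49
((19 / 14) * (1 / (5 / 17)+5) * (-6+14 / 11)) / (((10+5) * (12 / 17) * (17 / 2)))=-494 / 825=-0.60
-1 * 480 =-480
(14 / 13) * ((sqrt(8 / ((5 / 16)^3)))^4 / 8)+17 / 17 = 1879251317 / 203125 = 9251.70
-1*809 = -809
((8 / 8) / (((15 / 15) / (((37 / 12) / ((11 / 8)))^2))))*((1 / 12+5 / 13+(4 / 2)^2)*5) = 4770965 / 42471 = 112.33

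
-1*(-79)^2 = -6241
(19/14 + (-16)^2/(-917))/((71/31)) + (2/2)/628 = 19309225/40887196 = 0.47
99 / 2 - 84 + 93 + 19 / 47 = 5537 / 94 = 58.90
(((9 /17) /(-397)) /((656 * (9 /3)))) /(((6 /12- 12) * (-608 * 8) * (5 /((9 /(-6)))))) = 9 /2476479139840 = 0.00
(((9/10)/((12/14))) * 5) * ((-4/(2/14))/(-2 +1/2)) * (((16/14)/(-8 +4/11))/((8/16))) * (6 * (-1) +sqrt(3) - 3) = 264 - 88 * sqrt(3)/3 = 213.19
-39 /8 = -4.88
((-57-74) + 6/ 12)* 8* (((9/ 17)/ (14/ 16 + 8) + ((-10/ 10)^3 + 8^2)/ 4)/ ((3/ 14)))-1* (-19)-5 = -92951824/ 1207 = -77010.62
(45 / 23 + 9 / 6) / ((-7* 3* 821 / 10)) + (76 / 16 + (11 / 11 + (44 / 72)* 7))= 47707801 / 4758516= 10.03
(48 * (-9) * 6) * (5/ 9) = -1440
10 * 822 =8220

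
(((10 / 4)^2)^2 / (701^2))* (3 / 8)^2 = 5625 / 503194624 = 0.00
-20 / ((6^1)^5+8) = -5 / 1946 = -0.00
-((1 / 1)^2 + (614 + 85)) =-700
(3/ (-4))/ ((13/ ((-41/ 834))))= 41/ 14456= 0.00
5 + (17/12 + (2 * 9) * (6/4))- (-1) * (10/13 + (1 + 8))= 6737/156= 43.19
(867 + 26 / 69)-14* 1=58883 / 69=853.38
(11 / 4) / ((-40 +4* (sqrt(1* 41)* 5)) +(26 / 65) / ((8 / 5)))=1749 / 237119 +880* sqrt(41) / 237119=0.03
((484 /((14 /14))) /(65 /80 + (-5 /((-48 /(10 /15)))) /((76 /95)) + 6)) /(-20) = -3.51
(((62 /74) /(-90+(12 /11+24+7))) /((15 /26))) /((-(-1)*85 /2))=-1364 /2311575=-0.00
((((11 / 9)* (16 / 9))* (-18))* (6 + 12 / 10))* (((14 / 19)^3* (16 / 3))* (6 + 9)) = -61816832 / 6859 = -9012.51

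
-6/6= -1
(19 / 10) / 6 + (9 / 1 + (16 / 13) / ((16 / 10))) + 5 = 11767 / 780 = 15.09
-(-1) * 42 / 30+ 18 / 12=29 / 10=2.90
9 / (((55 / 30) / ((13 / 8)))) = 351 / 44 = 7.98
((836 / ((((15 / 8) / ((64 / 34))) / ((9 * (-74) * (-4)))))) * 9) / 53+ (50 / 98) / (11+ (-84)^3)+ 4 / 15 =29804315457419933 / 78500409771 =379670.83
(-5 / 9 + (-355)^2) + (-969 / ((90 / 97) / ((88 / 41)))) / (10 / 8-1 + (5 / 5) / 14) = 658945508 / 5535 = 119050.68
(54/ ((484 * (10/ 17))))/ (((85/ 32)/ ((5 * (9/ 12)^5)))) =6561/ 77440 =0.08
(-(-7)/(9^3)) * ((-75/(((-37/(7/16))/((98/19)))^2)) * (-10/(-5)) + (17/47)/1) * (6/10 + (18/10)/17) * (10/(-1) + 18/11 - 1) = 105167243909/8443964039544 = 0.01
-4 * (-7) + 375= 403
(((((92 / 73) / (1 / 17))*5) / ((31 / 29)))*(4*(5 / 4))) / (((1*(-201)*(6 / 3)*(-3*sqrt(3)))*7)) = 566950*sqrt(3) / 28656369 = 0.03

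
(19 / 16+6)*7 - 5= 725 / 16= 45.31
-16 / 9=-1.78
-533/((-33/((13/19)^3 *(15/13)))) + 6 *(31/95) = 2990531/377245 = 7.93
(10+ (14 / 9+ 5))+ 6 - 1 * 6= 149 / 9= 16.56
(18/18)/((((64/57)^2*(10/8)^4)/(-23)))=-74727/10000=-7.47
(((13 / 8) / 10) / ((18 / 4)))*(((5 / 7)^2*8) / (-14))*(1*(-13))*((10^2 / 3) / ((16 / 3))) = 21125 / 24696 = 0.86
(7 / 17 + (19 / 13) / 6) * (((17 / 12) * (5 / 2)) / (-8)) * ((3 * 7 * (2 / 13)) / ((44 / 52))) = -2765 / 2496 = -1.11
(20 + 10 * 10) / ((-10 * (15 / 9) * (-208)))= 9 / 260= 0.03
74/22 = 37/11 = 3.36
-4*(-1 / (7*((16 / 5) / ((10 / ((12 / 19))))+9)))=0.06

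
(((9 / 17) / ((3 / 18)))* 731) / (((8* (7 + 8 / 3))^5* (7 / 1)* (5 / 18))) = 2539107 / 5880956641280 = 0.00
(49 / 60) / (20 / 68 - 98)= -833 / 99660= -0.01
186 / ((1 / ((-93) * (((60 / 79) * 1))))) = -1037880 / 79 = -13137.72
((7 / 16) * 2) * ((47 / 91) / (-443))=-47 / 46072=-0.00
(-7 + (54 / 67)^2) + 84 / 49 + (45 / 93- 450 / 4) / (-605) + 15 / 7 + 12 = 2284719007 / 235735346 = 9.69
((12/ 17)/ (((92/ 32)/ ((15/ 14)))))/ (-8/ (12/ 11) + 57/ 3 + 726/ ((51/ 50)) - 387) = 1080/ 1381219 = 0.00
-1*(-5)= 5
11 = 11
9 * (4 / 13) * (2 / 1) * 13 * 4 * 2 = 576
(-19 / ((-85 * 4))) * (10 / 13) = 19 / 442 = 0.04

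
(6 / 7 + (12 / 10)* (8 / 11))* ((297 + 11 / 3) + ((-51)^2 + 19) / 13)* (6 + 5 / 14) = 27641442 / 5005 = 5522.77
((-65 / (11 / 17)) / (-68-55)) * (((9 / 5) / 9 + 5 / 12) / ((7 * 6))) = 8177 / 681912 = 0.01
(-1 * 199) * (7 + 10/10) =-1592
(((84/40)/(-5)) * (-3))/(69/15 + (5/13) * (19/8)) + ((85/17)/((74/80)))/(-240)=655597/3182370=0.21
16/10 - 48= -232/5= -46.40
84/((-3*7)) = -4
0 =0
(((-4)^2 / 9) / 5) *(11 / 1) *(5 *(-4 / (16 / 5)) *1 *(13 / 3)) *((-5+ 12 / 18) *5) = 185900 / 81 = 2295.06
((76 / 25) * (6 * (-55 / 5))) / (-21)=1672 / 175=9.55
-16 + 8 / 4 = -14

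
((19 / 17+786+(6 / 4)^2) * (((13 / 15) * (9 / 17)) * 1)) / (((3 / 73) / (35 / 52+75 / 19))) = 3577518373 / 87856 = 40720.25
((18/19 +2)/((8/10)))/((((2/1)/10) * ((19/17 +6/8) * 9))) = 1.10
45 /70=9 /14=0.64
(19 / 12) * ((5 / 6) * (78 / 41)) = 1235 / 492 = 2.51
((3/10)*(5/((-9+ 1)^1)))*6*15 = -135/8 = -16.88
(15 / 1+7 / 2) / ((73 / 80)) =1480 / 73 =20.27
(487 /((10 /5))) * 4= 974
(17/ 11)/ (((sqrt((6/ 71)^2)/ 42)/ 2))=16898/ 11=1536.18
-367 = -367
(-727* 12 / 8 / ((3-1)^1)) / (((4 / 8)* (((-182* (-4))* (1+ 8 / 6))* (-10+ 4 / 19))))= 41439 / 631904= 0.07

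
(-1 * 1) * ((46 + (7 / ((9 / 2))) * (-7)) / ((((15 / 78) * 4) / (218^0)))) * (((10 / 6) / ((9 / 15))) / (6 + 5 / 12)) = -41080 / 2079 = -19.76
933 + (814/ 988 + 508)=712261/ 494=1441.82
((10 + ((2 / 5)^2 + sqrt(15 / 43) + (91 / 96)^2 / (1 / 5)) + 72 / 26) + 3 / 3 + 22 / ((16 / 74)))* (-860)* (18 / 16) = -15477379451 / 133120- 45* sqrt(645) / 2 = -116837.80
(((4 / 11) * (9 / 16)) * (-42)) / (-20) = 189 / 440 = 0.43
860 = 860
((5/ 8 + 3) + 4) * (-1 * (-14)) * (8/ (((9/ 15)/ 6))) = 8540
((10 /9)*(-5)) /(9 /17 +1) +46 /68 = -11759 /3978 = -2.96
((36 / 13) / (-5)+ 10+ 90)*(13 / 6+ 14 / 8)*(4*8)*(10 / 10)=2430464 / 195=12463.92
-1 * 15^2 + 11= -214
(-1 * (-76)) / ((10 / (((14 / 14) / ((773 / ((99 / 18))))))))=0.05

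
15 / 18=5 / 6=0.83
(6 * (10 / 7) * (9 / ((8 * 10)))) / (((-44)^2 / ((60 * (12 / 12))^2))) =6075 / 3388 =1.79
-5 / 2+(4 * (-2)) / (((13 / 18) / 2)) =-24.65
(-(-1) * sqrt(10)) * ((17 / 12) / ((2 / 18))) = 51 * sqrt(10) / 4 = 40.32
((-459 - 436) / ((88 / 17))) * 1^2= -15215 / 88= -172.90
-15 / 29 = -0.52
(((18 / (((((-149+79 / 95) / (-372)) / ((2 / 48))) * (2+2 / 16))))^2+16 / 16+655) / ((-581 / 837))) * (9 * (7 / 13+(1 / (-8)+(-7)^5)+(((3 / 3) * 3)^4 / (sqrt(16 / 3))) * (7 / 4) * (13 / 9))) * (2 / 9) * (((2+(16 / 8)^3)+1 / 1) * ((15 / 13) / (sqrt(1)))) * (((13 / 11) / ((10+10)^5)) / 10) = 14.83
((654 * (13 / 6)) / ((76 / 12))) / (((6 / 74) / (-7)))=-367003 / 19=-19315.95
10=10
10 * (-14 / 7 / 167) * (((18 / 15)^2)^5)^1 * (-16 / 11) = 3869835264 / 3587890625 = 1.08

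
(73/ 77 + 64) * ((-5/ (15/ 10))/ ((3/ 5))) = -83350/ 231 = -360.82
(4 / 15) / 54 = 0.00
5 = 5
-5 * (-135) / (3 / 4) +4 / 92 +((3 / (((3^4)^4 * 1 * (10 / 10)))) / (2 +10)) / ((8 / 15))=9505175161939 / 10560795552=900.04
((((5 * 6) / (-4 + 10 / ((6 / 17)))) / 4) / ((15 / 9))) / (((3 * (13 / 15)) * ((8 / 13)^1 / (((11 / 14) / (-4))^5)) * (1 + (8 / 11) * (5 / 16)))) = -8857805 / 321627357184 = -0.00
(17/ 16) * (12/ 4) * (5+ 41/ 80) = 22491/ 1280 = 17.57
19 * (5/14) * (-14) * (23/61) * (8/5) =-3496/61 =-57.31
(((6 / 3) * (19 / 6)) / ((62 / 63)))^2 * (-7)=-1114407 / 3844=-289.91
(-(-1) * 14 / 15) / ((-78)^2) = 7 / 45630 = 0.00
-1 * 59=-59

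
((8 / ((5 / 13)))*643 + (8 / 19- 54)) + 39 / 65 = 253107 / 19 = 13321.42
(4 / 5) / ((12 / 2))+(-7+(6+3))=32 / 15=2.13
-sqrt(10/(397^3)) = -sqrt(3970)/157609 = -0.00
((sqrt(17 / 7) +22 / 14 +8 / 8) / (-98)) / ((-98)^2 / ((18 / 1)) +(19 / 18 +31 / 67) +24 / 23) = -249642 / 5100691603 - 13869 * sqrt(119) / 5100691603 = -0.00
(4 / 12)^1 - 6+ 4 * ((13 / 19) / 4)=-284 / 57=-4.98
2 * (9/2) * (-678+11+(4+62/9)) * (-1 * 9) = 53145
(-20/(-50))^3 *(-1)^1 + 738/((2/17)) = 784117/125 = 6272.94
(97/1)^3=912673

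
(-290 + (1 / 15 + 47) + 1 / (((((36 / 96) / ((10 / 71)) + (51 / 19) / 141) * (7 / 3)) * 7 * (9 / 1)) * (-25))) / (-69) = 34205808652 / 9715421835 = 3.52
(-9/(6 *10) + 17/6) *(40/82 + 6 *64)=634501/615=1031.71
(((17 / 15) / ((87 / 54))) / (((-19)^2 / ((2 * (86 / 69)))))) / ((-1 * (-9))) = 5848 / 10835415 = 0.00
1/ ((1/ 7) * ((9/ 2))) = 14/ 9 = 1.56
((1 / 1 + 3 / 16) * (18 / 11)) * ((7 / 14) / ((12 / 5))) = 285 / 704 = 0.40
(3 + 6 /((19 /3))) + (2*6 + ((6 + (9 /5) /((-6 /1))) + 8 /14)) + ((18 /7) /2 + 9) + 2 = 34.50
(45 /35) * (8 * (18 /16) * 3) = 243 /7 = 34.71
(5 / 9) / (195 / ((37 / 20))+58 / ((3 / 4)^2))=0.00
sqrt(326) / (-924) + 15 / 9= 5 / 3- sqrt(326) / 924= 1.65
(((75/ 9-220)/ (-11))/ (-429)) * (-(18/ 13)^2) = 22860/ 265837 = 0.09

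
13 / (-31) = -13 / 31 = -0.42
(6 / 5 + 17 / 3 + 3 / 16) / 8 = 1693 / 1920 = 0.88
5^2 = 25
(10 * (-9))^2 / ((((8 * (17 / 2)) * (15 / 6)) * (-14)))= -405 / 119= -3.40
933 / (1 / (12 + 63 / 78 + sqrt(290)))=310689 / 26 + 933*sqrt(290)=27837.99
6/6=1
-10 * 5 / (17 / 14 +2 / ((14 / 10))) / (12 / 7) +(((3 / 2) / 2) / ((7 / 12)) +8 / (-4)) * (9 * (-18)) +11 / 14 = 23413 / 222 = 105.46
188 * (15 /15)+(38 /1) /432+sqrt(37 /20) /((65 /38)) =19 * sqrt(185) /325+40627 /216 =188.88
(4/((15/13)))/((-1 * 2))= -26/15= -1.73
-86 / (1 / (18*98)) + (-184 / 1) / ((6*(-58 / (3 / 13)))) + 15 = -151688.88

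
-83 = -83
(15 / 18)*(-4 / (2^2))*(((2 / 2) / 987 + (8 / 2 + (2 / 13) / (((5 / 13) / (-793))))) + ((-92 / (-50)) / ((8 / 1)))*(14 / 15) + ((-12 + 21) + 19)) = 237.49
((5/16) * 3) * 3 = 45/16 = 2.81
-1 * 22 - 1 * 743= -765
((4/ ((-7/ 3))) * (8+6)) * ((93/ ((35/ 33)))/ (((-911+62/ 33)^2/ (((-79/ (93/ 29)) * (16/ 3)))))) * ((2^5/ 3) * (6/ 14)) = 337230508032/ 220514700245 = 1.53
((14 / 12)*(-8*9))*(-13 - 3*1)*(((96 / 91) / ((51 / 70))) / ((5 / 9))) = 3502.91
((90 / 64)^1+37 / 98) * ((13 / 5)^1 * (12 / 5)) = 109083 / 9800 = 11.13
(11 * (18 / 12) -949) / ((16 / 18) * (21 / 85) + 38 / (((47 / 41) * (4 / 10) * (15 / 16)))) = -7450675 / 708048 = -10.52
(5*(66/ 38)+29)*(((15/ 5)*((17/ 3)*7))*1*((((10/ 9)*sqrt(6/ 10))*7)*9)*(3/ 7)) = 511224*sqrt(15)/ 19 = 104208.53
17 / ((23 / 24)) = 408 / 23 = 17.74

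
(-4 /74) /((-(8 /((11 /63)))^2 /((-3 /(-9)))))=121 /14097888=0.00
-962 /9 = -106.89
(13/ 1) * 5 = 65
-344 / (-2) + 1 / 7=1205 / 7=172.14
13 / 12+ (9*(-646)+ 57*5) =-66335 / 12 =-5527.92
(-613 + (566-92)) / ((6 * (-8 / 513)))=23769 / 16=1485.56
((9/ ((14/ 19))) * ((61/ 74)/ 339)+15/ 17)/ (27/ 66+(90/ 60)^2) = 0.34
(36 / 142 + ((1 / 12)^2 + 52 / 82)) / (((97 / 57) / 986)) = 3512690569 / 6776808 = 518.34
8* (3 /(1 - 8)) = -24 /7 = -3.43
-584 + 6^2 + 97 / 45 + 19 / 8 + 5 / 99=-717313 / 1320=-543.42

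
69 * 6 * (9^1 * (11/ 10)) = 4098.60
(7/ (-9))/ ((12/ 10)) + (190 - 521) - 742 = -57977/ 54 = -1073.65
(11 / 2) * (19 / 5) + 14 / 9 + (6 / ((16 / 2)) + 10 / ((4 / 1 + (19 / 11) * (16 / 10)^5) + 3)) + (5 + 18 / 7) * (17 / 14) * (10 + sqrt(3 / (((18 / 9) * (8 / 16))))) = 901 * sqrt(3) / 98 + 97743528149 / 845952660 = 131.47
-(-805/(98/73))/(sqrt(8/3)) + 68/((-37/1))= -68/37 + 8395 * sqrt(6)/56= 365.37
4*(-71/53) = -5.36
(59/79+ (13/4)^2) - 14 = -3401/1264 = -2.69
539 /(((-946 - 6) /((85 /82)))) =-385 /656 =-0.59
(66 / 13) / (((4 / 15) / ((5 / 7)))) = 2475 / 182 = 13.60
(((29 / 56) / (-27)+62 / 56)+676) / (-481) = -146251 / 103896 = -1.41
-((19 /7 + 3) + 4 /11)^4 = -47971512576 /35153041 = -1364.65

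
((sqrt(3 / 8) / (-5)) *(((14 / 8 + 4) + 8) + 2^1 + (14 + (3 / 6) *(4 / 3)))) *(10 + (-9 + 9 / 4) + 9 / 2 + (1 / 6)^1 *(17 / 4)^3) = -575897 *sqrt(6) / 18432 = -76.53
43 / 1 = 43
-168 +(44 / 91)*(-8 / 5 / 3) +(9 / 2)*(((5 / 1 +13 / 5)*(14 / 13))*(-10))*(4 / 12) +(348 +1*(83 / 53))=4234999 / 72345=58.54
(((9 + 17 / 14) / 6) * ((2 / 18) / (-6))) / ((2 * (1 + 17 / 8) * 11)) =-13 / 28350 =-0.00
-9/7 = -1.29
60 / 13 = 4.62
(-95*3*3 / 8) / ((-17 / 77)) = 65835 / 136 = 484.08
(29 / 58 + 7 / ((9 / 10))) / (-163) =-149 / 2934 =-0.05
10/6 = 1.67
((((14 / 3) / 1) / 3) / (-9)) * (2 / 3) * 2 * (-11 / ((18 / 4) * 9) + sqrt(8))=-0.59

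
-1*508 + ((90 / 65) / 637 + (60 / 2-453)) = -7709593 / 8281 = -931.00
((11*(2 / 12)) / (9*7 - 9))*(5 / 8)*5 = 275 / 2592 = 0.11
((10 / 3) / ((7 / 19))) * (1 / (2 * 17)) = 95 / 357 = 0.27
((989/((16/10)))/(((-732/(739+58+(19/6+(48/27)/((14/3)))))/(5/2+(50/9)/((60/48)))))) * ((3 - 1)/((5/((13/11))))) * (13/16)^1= -702472730375/389587968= -1803.12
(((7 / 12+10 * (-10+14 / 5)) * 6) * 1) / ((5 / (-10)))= 857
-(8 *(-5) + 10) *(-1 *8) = -240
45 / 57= 15 / 19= 0.79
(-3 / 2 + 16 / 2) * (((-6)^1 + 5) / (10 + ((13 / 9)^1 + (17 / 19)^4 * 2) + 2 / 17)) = -259208469 / 512190550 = -0.51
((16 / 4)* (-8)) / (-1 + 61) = -8 / 15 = -0.53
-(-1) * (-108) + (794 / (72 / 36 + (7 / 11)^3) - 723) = -1440341 / 3005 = -479.31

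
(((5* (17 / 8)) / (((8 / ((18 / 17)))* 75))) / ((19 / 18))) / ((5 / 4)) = 27 / 1900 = 0.01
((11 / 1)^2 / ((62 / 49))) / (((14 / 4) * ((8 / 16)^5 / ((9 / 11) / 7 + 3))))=2725.16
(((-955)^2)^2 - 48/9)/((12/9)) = 2495368801859/4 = 623842200464.75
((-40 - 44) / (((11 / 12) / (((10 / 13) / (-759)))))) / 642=560 / 3871153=0.00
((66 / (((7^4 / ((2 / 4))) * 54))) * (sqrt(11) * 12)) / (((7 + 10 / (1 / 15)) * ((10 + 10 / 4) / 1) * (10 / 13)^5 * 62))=4084223 * sqrt(11) / 43821251250000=0.00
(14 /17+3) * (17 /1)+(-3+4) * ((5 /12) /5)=65.08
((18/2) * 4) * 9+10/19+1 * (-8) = 6014/19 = 316.53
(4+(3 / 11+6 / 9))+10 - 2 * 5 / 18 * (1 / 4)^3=94601 / 6336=14.93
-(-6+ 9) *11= -33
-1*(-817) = 817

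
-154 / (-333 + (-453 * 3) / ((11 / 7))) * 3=847 / 2196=0.39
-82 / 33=-2.48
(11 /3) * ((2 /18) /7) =11 /189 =0.06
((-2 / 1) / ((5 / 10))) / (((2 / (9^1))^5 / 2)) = -59049 / 4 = -14762.25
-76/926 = -38/463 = -0.08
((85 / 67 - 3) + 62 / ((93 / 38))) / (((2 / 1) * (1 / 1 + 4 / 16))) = 9488 / 1005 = 9.44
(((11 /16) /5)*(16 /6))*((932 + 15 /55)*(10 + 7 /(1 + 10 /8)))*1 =121009 /27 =4481.81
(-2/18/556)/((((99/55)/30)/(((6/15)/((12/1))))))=-5/45036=-0.00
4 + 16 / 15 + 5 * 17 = 1351 / 15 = 90.07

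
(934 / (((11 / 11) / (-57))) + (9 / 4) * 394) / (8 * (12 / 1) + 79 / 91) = -9527973 / 17630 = -540.44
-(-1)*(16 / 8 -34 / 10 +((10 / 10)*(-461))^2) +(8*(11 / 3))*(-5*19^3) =-11902006 / 15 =-793467.07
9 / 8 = 1.12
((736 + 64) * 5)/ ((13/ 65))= 20000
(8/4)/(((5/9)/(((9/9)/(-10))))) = -9/25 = -0.36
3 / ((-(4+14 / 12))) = -18 / 31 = -0.58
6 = 6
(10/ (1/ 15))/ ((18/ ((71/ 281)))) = 1775/ 843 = 2.11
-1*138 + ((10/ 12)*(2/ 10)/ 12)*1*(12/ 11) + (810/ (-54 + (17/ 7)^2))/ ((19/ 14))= -444512341/ 2955678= -150.39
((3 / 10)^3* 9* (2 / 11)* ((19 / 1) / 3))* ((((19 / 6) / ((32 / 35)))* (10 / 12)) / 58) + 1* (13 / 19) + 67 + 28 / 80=2111691509 / 31032320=68.05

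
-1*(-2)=2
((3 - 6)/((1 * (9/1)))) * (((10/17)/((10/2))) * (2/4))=-0.02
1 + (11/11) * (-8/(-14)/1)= 11/7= 1.57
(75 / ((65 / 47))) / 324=235 / 1404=0.17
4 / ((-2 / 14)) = -28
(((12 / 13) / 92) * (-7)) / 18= -7 / 1794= -0.00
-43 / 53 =-0.81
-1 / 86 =-0.01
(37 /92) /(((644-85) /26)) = 37 /1978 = 0.02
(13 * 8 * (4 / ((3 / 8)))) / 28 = 832 / 21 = 39.62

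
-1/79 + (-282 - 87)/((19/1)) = -29170/1501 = -19.43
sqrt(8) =2 * sqrt(2) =2.83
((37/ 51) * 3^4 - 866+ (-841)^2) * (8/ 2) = 48040216/ 17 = 2825895.06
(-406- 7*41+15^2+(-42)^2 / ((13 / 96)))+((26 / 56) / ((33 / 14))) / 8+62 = 86627017 / 6864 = 12620.49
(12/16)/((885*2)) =1/2360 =0.00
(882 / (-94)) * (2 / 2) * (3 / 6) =-441 / 94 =-4.69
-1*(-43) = 43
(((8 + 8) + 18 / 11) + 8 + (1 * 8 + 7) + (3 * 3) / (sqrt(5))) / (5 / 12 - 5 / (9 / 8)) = -16092 / 1595 - 324 * sqrt(5) / 725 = -11.09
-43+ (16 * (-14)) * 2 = -491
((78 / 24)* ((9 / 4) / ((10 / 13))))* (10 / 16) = 1521 / 256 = 5.94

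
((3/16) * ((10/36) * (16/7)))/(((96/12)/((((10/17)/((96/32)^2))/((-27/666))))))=-925/38556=-0.02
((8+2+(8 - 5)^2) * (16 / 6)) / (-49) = -152 / 147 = -1.03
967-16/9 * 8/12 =26077/27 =965.81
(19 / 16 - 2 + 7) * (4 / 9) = 11 / 4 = 2.75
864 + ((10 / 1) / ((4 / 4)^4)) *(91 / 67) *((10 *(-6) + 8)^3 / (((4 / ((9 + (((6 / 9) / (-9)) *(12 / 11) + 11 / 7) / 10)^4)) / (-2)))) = 1846174240790424838078564 / 275943211322625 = 6690413697.59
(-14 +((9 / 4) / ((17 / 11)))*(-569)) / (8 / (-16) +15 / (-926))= 26522029 / 16252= 1631.92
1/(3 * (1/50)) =16.67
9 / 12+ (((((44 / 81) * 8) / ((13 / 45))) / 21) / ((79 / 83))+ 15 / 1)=12812809 / 776412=16.50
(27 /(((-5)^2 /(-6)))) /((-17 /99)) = 16038 /425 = 37.74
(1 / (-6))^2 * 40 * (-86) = -860 / 9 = -95.56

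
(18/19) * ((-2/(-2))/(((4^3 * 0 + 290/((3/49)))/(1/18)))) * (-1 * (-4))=6/134995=0.00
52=52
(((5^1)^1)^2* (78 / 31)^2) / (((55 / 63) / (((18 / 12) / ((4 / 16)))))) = 11498760 / 10571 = 1087.76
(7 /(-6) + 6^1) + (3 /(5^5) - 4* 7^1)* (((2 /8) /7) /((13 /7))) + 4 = 4043759 /487500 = 8.29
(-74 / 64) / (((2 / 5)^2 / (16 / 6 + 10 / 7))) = -39775 / 1344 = -29.59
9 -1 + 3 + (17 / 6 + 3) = 101 / 6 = 16.83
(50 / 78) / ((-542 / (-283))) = 7075 / 21138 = 0.33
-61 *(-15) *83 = 75945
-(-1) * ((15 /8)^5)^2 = 576650390625 /1073741824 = 537.05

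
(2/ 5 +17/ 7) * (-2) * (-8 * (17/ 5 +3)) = 50688/ 175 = 289.65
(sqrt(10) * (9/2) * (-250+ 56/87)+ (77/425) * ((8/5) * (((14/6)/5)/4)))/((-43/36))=2970.73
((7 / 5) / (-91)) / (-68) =1 / 4420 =0.00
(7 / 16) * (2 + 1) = 21 / 16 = 1.31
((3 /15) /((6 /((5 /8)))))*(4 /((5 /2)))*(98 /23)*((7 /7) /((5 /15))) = 49 /115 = 0.43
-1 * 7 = -7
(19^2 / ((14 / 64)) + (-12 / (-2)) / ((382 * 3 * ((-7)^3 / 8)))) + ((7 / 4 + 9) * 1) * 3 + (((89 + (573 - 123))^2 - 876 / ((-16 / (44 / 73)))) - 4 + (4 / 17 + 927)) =1305992772765 / 4454884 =293159.77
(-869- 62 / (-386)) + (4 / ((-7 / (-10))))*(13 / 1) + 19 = -1047773 / 1351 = -775.55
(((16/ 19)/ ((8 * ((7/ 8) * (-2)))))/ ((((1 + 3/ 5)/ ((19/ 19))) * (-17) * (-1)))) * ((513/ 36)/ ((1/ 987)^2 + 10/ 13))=-27137565/ 662435804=-0.04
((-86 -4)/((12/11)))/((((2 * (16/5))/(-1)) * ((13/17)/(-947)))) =-15963.55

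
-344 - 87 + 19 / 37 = -15928 / 37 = -430.49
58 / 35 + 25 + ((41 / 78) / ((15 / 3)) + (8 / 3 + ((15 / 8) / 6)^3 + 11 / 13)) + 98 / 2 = 443400833 / 5591040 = 79.31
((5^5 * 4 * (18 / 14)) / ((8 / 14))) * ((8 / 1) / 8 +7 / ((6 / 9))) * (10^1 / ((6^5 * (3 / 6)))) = 831.89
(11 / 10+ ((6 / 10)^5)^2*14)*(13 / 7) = 300790711 / 136718750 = 2.20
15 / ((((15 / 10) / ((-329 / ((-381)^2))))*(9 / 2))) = -6580 / 1306449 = -0.01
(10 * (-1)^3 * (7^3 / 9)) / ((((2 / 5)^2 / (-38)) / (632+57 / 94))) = 48441675625 / 846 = 57259663.86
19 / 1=19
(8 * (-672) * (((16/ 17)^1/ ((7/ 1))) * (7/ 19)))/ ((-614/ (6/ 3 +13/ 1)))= 645120/ 99161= 6.51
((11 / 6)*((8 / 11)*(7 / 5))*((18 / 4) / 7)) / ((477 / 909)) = 606 / 265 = 2.29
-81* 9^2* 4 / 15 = -8748 / 5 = -1749.60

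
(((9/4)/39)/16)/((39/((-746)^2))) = 139129/2704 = 51.45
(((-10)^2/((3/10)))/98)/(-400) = -5/588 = -0.01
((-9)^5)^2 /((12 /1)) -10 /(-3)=3486784441 /12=290565370.08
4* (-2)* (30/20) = -12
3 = 3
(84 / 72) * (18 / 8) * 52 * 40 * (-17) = -92820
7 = 7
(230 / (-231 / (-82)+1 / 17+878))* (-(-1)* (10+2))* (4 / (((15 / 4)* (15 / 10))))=8207872 / 3683823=2.23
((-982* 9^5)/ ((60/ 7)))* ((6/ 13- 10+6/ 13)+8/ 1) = 473553297/ 65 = 7285435.34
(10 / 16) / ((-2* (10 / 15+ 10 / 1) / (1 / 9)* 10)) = -1 / 3072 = -0.00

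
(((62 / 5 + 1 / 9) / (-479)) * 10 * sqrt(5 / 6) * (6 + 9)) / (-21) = 2815 * sqrt(30) / 90531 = 0.17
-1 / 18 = -0.06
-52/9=-5.78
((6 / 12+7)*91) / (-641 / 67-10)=-34.88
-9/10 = -0.90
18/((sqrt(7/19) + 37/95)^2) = 21181675/106276- 1669625 * sqrt(133)/106276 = 18.13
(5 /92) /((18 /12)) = 5 /138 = 0.04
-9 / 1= -9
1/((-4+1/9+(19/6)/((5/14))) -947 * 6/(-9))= 45/28634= 0.00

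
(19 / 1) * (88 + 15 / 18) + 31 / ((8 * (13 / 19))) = 528371 / 312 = 1693.50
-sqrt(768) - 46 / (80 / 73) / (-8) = 1679 / 320 - 16 * sqrt(3) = -22.47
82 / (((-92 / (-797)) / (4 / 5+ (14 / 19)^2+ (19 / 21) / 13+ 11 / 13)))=18184783177 / 11333595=1604.50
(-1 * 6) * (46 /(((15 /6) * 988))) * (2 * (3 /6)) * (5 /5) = -138 /1235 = -0.11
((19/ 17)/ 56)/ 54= 0.00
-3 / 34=-0.09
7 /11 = 0.64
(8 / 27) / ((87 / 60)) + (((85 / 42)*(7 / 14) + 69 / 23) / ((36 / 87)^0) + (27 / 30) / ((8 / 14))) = 1269673 / 219240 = 5.79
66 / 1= 66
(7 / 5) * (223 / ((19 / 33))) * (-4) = -206052 / 95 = -2168.97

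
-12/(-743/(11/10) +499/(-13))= 1716/102079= 0.02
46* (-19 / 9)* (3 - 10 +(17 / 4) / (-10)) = 14421 / 20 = 721.05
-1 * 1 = -1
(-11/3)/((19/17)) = -187/57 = -3.28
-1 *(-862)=862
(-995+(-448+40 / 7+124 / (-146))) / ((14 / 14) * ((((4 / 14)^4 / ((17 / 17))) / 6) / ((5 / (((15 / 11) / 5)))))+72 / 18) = -13863643255 / 38560644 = -359.53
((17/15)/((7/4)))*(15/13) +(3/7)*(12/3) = 32/13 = 2.46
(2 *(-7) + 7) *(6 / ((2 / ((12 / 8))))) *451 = -28413 / 2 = -14206.50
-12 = -12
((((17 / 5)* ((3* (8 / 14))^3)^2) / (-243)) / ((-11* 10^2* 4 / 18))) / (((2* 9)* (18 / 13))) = 28288 / 485302125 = 0.00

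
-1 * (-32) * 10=320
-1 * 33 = -33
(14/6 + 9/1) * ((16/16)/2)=17/3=5.67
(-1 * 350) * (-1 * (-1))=-350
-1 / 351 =-0.00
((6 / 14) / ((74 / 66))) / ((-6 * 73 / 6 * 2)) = -99 / 37814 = -0.00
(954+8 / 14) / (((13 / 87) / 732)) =32733576 / 7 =4676225.14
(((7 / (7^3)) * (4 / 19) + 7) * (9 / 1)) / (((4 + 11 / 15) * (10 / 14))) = 176067 / 9443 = 18.65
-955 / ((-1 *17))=955 / 17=56.18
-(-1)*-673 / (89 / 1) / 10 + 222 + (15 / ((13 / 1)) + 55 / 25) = 519719 / 2314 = 224.60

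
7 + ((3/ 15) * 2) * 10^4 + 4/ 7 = 28053/ 7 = 4007.57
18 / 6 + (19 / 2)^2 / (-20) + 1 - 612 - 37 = -51961 / 80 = -649.51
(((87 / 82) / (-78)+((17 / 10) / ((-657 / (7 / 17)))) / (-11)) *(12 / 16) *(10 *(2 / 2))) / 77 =-1040453 / 790942152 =-0.00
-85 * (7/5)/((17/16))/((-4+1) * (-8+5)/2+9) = -224/27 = -8.30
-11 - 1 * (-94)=83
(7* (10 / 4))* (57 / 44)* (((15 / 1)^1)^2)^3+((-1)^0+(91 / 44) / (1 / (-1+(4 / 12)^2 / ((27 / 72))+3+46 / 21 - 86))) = 613555617445 / 2376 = 258230478.72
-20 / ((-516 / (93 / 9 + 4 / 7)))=1145 / 2709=0.42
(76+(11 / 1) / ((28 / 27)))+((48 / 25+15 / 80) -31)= 161601 / 2800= 57.71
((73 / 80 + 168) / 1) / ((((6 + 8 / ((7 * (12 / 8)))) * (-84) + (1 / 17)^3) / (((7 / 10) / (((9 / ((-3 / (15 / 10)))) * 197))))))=0.00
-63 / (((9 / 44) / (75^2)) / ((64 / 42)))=-2640000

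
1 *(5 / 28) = 5 / 28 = 0.18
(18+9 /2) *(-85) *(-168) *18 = 5783400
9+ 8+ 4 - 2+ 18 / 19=379 / 19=19.95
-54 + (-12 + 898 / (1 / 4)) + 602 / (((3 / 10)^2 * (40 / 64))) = 128054 / 9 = 14228.22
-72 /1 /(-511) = 0.14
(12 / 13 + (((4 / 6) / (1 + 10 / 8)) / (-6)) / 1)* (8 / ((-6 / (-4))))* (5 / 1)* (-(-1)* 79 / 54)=2907200 / 85293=34.08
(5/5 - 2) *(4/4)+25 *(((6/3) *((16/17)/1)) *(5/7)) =3881/119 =32.61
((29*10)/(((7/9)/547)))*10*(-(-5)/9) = 7931500/7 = 1133071.43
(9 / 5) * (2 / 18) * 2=2 / 5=0.40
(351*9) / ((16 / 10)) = 15795 / 8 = 1974.38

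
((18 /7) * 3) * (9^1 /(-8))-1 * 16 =-691 /28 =-24.68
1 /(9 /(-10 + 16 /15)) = -134 /135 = -0.99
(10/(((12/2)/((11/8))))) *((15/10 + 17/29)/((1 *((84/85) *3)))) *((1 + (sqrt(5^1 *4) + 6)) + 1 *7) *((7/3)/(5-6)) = -3959725/75168-565675 *sqrt(5)/75168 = -69.51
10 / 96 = 5 / 48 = 0.10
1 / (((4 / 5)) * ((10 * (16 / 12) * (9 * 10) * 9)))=1 / 8640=0.00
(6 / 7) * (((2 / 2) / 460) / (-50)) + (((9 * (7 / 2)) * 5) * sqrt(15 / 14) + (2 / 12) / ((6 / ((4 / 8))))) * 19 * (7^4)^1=918082321 / 1449000 + 2052855 * sqrt(210) / 4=7437807.40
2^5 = 32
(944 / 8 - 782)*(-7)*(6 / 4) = 6972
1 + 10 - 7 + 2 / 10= 21 / 5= 4.20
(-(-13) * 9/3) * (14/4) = 273/2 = 136.50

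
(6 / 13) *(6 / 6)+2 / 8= 37 / 52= 0.71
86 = 86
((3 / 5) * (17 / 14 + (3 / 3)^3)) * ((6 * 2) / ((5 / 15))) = 1674 / 35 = 47.83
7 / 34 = 0.21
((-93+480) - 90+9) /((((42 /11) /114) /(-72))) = -657812.57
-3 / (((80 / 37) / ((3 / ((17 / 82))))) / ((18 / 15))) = -40959 / 1700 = -24.09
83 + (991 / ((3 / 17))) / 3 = 17594 / 9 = 1954.89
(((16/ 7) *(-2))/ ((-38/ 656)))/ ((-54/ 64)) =-93.53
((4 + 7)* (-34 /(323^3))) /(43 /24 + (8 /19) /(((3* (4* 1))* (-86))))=-0.00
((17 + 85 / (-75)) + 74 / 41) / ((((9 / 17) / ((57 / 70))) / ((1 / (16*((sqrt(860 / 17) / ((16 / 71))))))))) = 877591*sqrt(3655) / 985737375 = 0.05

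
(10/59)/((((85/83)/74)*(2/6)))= 36852/1003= 36.74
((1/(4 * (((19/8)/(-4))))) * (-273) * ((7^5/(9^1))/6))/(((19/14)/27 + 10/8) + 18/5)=7300.89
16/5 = 3.20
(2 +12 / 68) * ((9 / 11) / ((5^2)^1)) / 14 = 333 / 65450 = 0.01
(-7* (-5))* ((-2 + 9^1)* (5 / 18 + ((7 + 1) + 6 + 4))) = 80605 / 18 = 4478.06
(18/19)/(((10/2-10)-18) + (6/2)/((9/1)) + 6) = -27/475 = -0.06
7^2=49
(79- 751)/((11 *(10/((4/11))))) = -1344/605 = -2.22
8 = 8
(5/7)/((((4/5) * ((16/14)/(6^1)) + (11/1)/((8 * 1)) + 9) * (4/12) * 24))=75/8843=0.01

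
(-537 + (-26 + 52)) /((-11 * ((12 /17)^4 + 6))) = 42679231 /5740482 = 7.43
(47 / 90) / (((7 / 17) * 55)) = 799 / 34650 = 0.02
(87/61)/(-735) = -29/14945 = -0.00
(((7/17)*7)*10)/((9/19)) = 9310/153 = 60.85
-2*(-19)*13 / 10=247 / 5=49.40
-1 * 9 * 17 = -153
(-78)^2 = 6084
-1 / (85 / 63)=-63 / 85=-0.74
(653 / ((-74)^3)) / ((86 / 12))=-1959 / 8712316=-0.00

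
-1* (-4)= 4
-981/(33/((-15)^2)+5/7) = -515025/452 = -1139.44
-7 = -7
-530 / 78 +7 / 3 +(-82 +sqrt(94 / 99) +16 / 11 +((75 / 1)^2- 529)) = sqrt(1034) / 33 +716572 / 143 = 5011.97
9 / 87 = 3 / 29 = 0.10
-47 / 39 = -1.21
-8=-8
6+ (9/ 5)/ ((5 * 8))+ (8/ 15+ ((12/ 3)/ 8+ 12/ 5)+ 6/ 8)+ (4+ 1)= 15.23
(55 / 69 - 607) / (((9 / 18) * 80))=-10457 / 690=-15.16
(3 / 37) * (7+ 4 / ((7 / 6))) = 0.85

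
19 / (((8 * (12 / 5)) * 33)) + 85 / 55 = 4991 / 3168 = 1.58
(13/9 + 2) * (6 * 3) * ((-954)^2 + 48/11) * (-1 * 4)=-2482808352/11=-225709850.18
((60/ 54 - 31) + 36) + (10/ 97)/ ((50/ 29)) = 26936/ 4365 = 6.17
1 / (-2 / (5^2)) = -25 / 2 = -12.50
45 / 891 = 0.05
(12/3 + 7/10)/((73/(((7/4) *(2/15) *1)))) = 329/21900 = 0.02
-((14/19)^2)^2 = -38416/130321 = -0.29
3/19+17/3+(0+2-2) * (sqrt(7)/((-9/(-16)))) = 332/57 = 5.82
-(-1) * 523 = 523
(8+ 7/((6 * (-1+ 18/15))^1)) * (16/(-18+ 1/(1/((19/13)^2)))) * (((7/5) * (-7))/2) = 392756/5745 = 68.36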